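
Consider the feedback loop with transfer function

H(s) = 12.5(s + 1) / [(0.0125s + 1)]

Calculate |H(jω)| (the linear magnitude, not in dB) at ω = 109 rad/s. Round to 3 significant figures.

At ω = 109 rad/s:
zero (1 + j109·1) = 1 + j109 → |·| ≈ 109, ∠ ≈ 89.47°
pole (1 + j109·0.0125) = 1 + j1.3625 → |·| ≈ 1.6901, ∠ ≈ 53.72°
|H| = 12.5 · 109 / (1.6901) ≈ 806.17

806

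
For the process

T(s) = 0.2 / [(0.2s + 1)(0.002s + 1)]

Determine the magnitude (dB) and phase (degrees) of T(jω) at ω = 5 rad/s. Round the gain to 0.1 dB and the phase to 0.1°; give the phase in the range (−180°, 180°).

-17.0 dB, -45.6°

At ω = 5 rad/s:
pole (1 + j5·0.2) = 1 + j1 → |·| ≈ 1.4142, ∠ ≈ 45.00°
pole (1 + j5·0.002) = 1 + j0.01 → |·| ≈ 1, ∠ ≈ 0.57°
|T| = 0.2 · 1 / (1.4142 · 1) ≈ 0.14142
Gain = 20 log₁₀(0.14142) ≈ -16.99 dB
∠T = (0°) − (45.00° + 0.57°) = -45.57°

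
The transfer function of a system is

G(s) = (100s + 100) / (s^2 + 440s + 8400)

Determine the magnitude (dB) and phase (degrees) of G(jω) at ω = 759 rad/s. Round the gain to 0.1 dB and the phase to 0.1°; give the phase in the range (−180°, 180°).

-18.8 dB, -59.6°

Substitute s = j759:
Numerator: 100(j759) + 100 = 100 + j75900
Denominator: (j759)^2 + 440(j759) + 8400 = -567681 + j333960
|N| = √(100² + 75900²) ≈ 75900, ∠N ≈ 89.92°
|D| = √(567681² + 333960²) ≈ 6.5863e+05, ∠D ≈ 149.53°
|G| = 75900 / 6.5863e+05 ≈ 0.11524
Gain = 20 log₁₀(0.11524) ≈ -18.77 dB
∠G = 89.92° − 149.53° = -59.61°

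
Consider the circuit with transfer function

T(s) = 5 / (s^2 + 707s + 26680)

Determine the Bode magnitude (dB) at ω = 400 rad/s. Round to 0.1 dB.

Substitute s = j400:
Numerator: 5 = 5 + j0
Denominator: (j400)^2 + 707(j400) + 26680 = -133320 + j282800
|N| = √(5² + 0²) ≈ 5, ∠N ≈ 0.00°
|D| = √(133320² + 282800²) ≈ 3.1265e+05, ∠D ≈ 115.24°
|T| = 5 / 3.1265e+05 ≈ 1.5992e-05
Gain = 20 log₁₀(1.5992e-05) ≈ -95.92 dB

-95.9 dB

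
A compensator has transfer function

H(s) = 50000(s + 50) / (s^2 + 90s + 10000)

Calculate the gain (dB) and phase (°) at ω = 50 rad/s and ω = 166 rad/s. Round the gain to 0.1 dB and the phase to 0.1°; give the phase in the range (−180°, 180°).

ω = 50: 52.1 dB, 14.0°; ω = 166: 51.5 dB, -66.4°

At s = jω = j50:
zero (s+50): 50 + j50 → |·| = √(50²+50²) = √5000 ≈ 70.711, ∠ = arctan(50/50) ≈ 45.00°
quadratic: (j50)² + 90·j50 + 10000 = 7500 + j4500 → |·| ≈ 8746.4, ∠ ≈ 30.96°
|H| = 50000 · 70.711 / 8746.4 ≈ 404.23
Gain = 20 log₁₀(404.23) ≈ 52.13 dB
∠H = 45.00° − 30.96° = 14.04°

At s = jω = j166:
zero (s+50): 50 + j166 → |·| = √(50²+166²) = √30056 ≈ 173.37, ∠ = arctan(166/50) ≈ 73.24°
quadratic: (j166)² + 90·j166 + 10000 = -17556 + j14940 → |·| ≈ 23052, ∠ ≈ 139.60°
|H| = 50000 · 173.37 / 23052 ≈ 376.04
Gain = 20 log₁₀(376.04) ≈ 51.50 dB
∠H = 73.24° − 139.60° = -66.36°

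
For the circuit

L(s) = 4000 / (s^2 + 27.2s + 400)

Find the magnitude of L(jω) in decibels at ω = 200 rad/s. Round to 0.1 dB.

-20.0 dB

At s = jω = j200:
quadratic: (j200)² + 27.2·j200 + 400 = -39600 + j5440 → |·| ≈ 39972, ∠ ≈ 172.18°
|L| = 4000 / 39972 ≈ 0.10007
Gain = 20 log₁₀(0.10007) ≈ -19.99 dB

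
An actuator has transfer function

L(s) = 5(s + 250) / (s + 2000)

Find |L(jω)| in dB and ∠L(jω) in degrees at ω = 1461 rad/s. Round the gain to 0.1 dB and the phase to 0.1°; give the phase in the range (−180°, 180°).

9.5 dB, 44.1°

At s = jω = j1461:
zero (s+250): 250 + j1461 → |·| = √(250²+1461²) = √2197021 ≈ 1482.2, ∠ = arctan(1461/250) ≈ 80.29°
pole (s+2000): 2000 + j1461 → |·| = √(2000²+1461²) = √6134521 ≈ 2476.8, ∠ = arctan(1461/2000) ≈ 36.15°
|L| = 5 · 1482.2 / 2476.8 ≈ 2.9922
Gain = 20 log₁₀(2.9922) ≈ 9.52 dB
∠L = 80.29° − 36.15° = 44.14°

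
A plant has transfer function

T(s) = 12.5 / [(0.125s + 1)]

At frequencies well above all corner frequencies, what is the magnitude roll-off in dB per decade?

-20 dB/decade

Each pole contributes −20 dB/decade at high frequency; each zero contributes +20 dB/decade.
Net: 0 zero(s) − 1 pole(s) → -20 dB/decade.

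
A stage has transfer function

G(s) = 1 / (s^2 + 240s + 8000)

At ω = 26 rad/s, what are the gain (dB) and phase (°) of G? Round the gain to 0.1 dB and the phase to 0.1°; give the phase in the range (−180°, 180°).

-79.7 dB, -40.4°

Substitute s = j26:
Numerator: 1 = 1 + j0
Denominator: (j26)^2 + 240(j26) + 8000 = 7324 + j6240
|N| = √(1² + 0²) ≈ 1, ∠N ≈ 0.00°
|D| = √(7324² + 6240²) ≈ 9621.8, ∠D ≈ 40.43°
|G| = 1 / 9621.8 ≈ 0.00010393
Gain = 20 log₁₀(0.00010393) ≈ -79.67 dB
∠G = 0.00° − 40.43° = -40.43°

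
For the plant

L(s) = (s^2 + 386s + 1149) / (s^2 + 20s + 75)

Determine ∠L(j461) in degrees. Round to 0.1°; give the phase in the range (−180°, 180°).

-37.6°

Substitute s = j461:
Numerator: (j461)^2 + 386(j461) + 1149 = -211372 + j177946
Denominator: (j461)^2 + 20(j461) + 75 = -212446 + j9220
|N| = √(211372² + 177946²) ≈ 2.763e+05, ∠N ≈ 139.91°
|D| = √(212446² + 9220²) ≈ 2.1265e+05, ∠D ≈ 177.51°
∠L = 139.91° − 177.51° = -37.60°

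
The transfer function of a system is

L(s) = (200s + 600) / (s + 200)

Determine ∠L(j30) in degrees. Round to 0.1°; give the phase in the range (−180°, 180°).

Substitute s = j30:
Numerator: 200(j30) + 600 = 600 + j6000
Denominator: (j30) + 200 = 200 + j30
|N| = √(600² + 6000²) ≈ 6029.9, ∠N ≈ 84.29°
|D| = √(200² + 30²) ≈ 202.24, ∠D ≈ 8.53°
∠L = 84.29° − 8.53° = 75.76°

75.8°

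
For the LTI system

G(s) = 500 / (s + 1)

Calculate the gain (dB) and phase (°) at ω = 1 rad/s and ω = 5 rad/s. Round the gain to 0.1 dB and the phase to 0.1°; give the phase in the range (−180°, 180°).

ω = 1: 51.0 dB, -45.0°; ω = 5: 39.8 dB, -78.7°

Substitute s = j1:
Numerator: 500 = 500 + j0
Denominator: (j1) + 1 = 1 + j1
|N| = √(500² + 0²) ≈ 500, ∠N ≈ 0.00°
|D| = √(1² + 1²) ≈ 1.4142, ∠D ≈ 45.00°
|G| = 500 / 1.4142 ≈ 353.56
Gain = 20 log₁₀(353.56) ≈ 50.97 dB
∠G = 0.00° − 45.00° = -45.00°

Substitute s = j5:
Numerator: 500 = 500 + j0
Denominator: (j5) + 1 = 1 + j5
|N| = √(500² + 0²) ≈ 500, ∠N ≈ 0.00°
|D| = √(1² + 5²) ≈ 5.099, ∠D ≈ 78.69°
|G| = 500 / 5.099 ≈ 98.058
Gain = 20 log₁₀(98.058) ≈ 39.83 dB
∠G = 0.00° − 78.69° = -78.69°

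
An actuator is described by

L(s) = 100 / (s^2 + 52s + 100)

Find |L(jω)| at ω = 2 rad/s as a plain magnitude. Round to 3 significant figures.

0.707

Substitute s = j2:
Numerator: 100 = 100 + j0
Denominator: (j2)^2 + 52(j2) + 100 = 96 + j104
|N| = √(100² + 0²) ≈ 100, ∠N ≈ 0.00°
|D| = √(96² + 104²) ≈ 141.53, ∠D ≈ 47.29°
|L| = 100 / 141.53 ≈ 0.70656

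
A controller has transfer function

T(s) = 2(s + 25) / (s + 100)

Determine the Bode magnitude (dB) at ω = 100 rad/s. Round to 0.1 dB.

3.3 dB

At s = jω = j100:
zero (s+25): 25 + j100 → |·| = √(25²+100²) = √10625 ≈ 103.08, ∠ = arctan(100/25) ≈ 75.96°
pole (s+100): 100 + j100 → |·| = √(100²+100²) = √20000 ≈ 141.42, ∠ = arctan(100/100) ≈ 45.00°
|T| = 2 · 103.08 / 141.42 ≈ 1.4578
Gain = 20 log₁₀(1.4578) ≈ 3.27 dB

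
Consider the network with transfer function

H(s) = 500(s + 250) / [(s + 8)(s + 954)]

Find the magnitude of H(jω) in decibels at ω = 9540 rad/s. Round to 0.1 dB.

-25.7 dB

At s = jω = j9540:
zero (s+250): 250 + j9540 → |·| = √(250²+9540²) = √91074100 ≈ 9543.3, ∠ = arctan(9540/250) ≈ 88.50°
pole (s+8): 8 + j9540 → |·| = √(8²+9540²) = √91011664 ≈ 9540, ∠ = arctan(9540/8) ≈ 89.95°
pole (s+954): 954 + j9540 → |·| = √(954²+9540²) = √91921716 ≈ 9587.6, ∠ = arctan(9540/954) ≈ 84.29°
|H| = 500 · 9543.3 / 9.1466e+07 ≈ 0.052169
Gain = 20 log₁₀(0.052169) ≈ -25.65 dB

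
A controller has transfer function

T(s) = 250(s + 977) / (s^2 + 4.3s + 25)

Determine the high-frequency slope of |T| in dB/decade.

Each pole contributes −20 dB/decade at high frequency; each zero contributes +20 dB/decade.
Net: 1 zero(s) − 2 pole(s) → -20 dB/decade.

-20 dB/decade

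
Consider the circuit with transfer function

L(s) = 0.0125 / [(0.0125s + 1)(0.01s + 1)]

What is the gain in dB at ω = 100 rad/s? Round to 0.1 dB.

-45.2 dB

At ω = 100 rad/s:
pole (1 + j100·0.0125) = 1 + j1.25 → |·| ≈ 1.6008, ∠ ≈ 51.34°
pole (1 + j100·0.01) = 1 + j1 → |·| ≈ 1.4142, ∠ ≈ 45.00°
|L| = 0.0125 · 1 / (1.6008 · 1.4142) ≈ 0.0055216
Gain = 20 log₁₀(0.0055216) ≈ -45.16 dB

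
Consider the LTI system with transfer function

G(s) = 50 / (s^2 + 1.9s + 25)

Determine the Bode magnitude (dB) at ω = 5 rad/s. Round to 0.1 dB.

At s = jω = j5:
quadratic: (j5)² + 1.9·j5 + 25 = 0 + j9.5 → |·| ≈ 9.5, ∠ ≈ 90.00°
|G| = 50 / 9.5 ≈ 5.2632
Gain = 20 log₁₀(5.2632) ≈ 14.42 dB

14.4 dB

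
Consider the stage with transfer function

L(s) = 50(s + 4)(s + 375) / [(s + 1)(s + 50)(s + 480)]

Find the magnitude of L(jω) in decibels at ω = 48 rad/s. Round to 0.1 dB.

-4.9 dB

At s = jω = j48:
zero (s+4): 4 + j48 → |·| = √(4²+48²) = √2320 ≈ 48.166, ∠ = arctan(48/4) ≈ 85.24°
zero (s+375): 375 + j48 → |·| = √(375²+48²) = √142929 ≈ 378.06, ∠ = arctan(48/375) ≈ 7.29°
pole (s+1): 1 + j48 → |·| = √(1²+48²) = √2305 ≈ 48.01, ∠ = arctan(48/1) ≈ 88.81°
pole (s+50): 50 + j48 → |·| = √(50²+48²) = √4804 ≈ 69.311, ∠ = arctan(48/50) ≈ 43.83°
pole (s+480): 480 + j48 → |·| = √(480²+48²) = √232704 ≈ 482.39, ∠ = arctan(48/480) ≈ 5.71°
|L| = 50 · 18210 / 1.6052e+06 ≈ 0.56722
Gain = 20 log₁₀(0.56722) ≈ -4.92 dB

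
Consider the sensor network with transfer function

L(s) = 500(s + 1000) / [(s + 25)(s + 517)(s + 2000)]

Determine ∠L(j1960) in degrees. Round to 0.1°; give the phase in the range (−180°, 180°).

-145.9°

At s = jω = j1960:
zero (s+1000): 1000 + j1960 → |·| = √(1000²+1960²) = √4841600 ≈ 2200.4, ∠ = arctan(1960/1000) ≈ 62.97°
pole (s+25): 25 + j1960 → |·| = √(25²+1960²) = √3842225 ≈ 1960.2, ∠ = arctan(1960/25) ≈ 89.27°
pole (s+517): 517 + j1960 → |·| = √(517²+1960²) = √4108889 ≈ 2027, ∠ = arctan(1960/517) ≈ 75.22°
pole (s+2000): 2000 + j1960 → |·| = √(2000²+1960²) = √7841600 ≈ 2800.3, ∠ = arctan(1960/2000) ≈ 44.42°
∠L = 62.97° − 208.91° = -145.94°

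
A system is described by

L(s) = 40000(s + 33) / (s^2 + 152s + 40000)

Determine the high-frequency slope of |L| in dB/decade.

Each pole contributes −20 dB/decade at high frequency; each zero contributes +20 dB/decade.
Net: 1 zero(s) − 2 pole(s) → -20 dB/decade.

-20 dB/decade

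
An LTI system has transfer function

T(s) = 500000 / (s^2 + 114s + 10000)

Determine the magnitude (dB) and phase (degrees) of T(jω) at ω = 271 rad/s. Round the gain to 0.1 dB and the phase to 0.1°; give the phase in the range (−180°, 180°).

17.0 dB, -154.0°

At s = jω = j271:
quadratic: (j271)² + 114·j271 + 10000 = -63441 + j30894 → |·| ≈ 70563, ∠ ≈ 154.04°
|T| = 500000 / 70563 ≈ 7.0859
Gain = 20 log₁₀(7.0859) ≈ 17.01 dB
∠T = 0.00° − 154.04° = -154.04°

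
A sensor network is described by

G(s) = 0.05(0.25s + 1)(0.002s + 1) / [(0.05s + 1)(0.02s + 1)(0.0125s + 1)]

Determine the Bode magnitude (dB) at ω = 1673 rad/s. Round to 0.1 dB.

-58.1 dB

At ω = 1673 rad/s:
zero (1 + j1673·0.25) = 1 + j418.25 → |·| ≈ 418.25, ∠ ≈ 89.86°
zero (1 + j1673·0.002) = 1 + j3.346 → |·| ≈ 3.4922, ∠ ≈ 73.36°
pole (1 + j1673·0.05) = 1 + j83.65 → |·| ≈ 83.656, ∠ ≈ 89.32°
pole (1 + j1673·0.02) = 1 + j33.46 → |·| ≈ 33.475, ∠ ≈ 88.29°
pole (1 + j1673·0.0125) = 1 + j20.9125 → |·| ≈ 20.936, ∠ ≈ 87.26°
|G| = 0.05 · 418.25 · 3.4922 / (83.656 · 33.475 · 20.936) ≈ 0.0012456
Gain = 20 log₁₀(0.0012456) ≈ -58.09 dB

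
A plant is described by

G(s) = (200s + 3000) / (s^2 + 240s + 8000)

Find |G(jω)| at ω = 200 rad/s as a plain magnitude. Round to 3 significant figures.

0.695

Substitute s = j200:
Numerator: 200(j200) + 3000 = 3000 + j40000
Denominator: (j200)^2 + 240(j200) + 8000 = -32000 + j48000
|N| = √(3000² + 40000²) ≈ 40112, ∠N ≈ 85.71°
|D| = √(32000² + 48000²) ≈ 57689, ∠D ≈ 123.69°
|G| = 40112 / 57689 ≈ 0.69531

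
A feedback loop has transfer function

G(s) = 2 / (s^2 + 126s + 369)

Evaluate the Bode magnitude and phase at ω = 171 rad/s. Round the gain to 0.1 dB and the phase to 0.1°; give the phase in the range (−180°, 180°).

-85.1 dB, -143.3°

Substitute s = j171:
Numerator: 2 = 2 + j0
Denominator: (j171)^2 + 126(j171) + 369 = -28872 + j21546
|N| = √(2² + 0²) ≈ 2, ∠N ≈ 0.00°
|D| = √(28872² + 21546²) ≈ 36025, ∠D ≈ 143.27°
|G| = 2 / 36025 ≈ 5.5517e-05
Gain = 20 log₁₀(5.5517e-05) ≈ -85.11 dB
∠G = 0.00° − 143.27° = -143.27°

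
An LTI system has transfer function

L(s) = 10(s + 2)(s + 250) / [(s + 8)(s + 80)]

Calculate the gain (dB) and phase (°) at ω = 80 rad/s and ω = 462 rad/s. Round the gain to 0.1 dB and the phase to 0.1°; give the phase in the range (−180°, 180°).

At s = jω = j80:
zero (s+2): 2 + j80 → |·| = √(2²+80²) = √6404 ≈ 80.025, ∠ = arctan(80/2) ≈ 88.57°
zero (s+250): 250 + j80 → |·| = √(250²+80²) = √68900 ≈ 262.49, ∠ = arctan(80/250) ≈ 17.74°
pole (s+8): 8 + j80 → |·| = √(8²+80²) = √6464 ≈ 80.399, ∠ = arctan(80/8) ≈ 84.29°
pole (s+80): 80 + j80 → |·| = √(80²+80²) = √12800 ≈ 113.14, ∠ = arctan(80/80) ≈ 45.00°
|L| = 10 · 21006 / 9096.3 ≈ 23.093
Gain = 20 log₁₀(23.093) ≈ 27.27 dB
∠L = 106.31° − 129.29° = -22.98°

At s = jω = j462:
zero (s+2): 2 + j462 → |·| = √(2²+462²) = √213448 ≈ 462, ∠ = arctan(462/2) ≈ 89.75°
zero (s+250): 250 + j462 → |·| = √(250²+462²) = √275944 ≈ 525.3, ∠ = arctan(462/250) ≈ 61.58°
pole (s+8): 8 + j462 → |·| = √(8²+462²) = √213508 ≈ 462.07, ∠ = arctan(462/8) ≈ 89.01°
pole (s+80): 80 + j462 → |·| = √(80²+462²) = √219844 ≈ 468.88, ∠ = arctan(462/80) ≈ 80.18°
|L| = 10 · 2.4269e+05 / 2.1666e+05 ≈ 11.201
Gain = 20 log₁₀(11.201) ≈ 20.99 dB
∠L = 151.33° − 169.19° = -17.86°

ω = 80: 27.3 dB, -23.0°; ω = 462: 21.0 dB, -17.9°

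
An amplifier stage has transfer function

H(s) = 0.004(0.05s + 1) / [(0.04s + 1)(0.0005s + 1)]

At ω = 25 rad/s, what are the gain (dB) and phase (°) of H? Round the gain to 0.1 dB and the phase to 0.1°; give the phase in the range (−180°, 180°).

At ω = 25 rad/s:
zero (1 + j25·0.05) = 1 + j1.25 → |·| ≈ 1.6008, ∠ ≈ 51.34°
pole (1 + j25·0.04) = 1 + j1 → |·| ≈ 1.4142, ∠ ≈ 45.00°
pole (1 + j25·0.0005) = 1 + j0.0125 → |·| ≈ 1.0001, ∠ ≈ 0.72°
|H| = 0.004 · 1.6008 / (1.4142 · 1.0001) ≈ 0.0045273
Gain = 20 log₁₀(0.0045273) ≈ -46.88 dB
∠H = (51.34°) − (45.00° + 0.72°) = 5.62°

-46.9 dB, 5.6°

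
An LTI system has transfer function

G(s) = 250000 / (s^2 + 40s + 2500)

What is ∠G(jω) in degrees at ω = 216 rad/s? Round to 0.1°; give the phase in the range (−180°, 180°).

-168.9°

At s = jω = j216:
quadratic: (j216)² + 40·j216 + 2500 = -44156 + j8640 → |·| ≈ 44993, ∠ ≈ 168.93°
∠G = 0.00° − 168.93° = -168.93°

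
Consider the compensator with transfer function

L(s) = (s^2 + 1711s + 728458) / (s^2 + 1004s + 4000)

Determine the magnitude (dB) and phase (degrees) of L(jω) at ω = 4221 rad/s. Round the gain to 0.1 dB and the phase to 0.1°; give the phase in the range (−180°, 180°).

0.1 dB, -9.5°

Substitute s = j4221:
Numerator: (j4221)^2 + 1711(j4221) + 728458 = -17088383 + j7222131
Denominator: (j4221)^2 + 1004(j4221) + 4000 = -17812841 + j4237884
|N| = √(17088383² + 7222131²) ≈ 1.8552e+07, ∠N ≈ 157.09°
|D| = √(17812841² + 4237884²) ≈ 1.831e+07, ∠D ≈ 166.62°
|L| = 1.8552e+07 / 1.831e+07 ≈ 1.0132
Gain = 20 log₁₀(1.0132) ≈ 0.11 dB
∠L = 157.09° − 166.62° = -9.53°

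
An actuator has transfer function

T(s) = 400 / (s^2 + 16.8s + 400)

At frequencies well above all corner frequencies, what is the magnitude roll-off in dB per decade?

-40 dB/decade

Each pole contributes −20 dB/decade at high frequency; each zero contributes +20 dB/decade.
Net: 0 zero(s) − 2 pole(s) → -40 dB/decade.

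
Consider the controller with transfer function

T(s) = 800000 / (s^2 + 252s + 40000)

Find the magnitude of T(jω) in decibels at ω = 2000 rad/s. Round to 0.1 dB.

At s = jω = j2000:
quadratic: (j2000)² + 252·j2000 + 40000 = -3960000 + j504000 → |·| ≈ 3.9919e+06, ∠ ≈ 172.75°
|T| = 800000 / 3.9919e+06 ≈ 0.20041
Gain = 20 log₁₀(0.20041) ≈ -13.96 dB

-14.0 dB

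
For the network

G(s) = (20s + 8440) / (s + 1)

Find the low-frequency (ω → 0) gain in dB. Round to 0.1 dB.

78.5 dB

G(0) = 8440 / 1 = 8440
20 log₁₀(8440) ≈ 78.53 dB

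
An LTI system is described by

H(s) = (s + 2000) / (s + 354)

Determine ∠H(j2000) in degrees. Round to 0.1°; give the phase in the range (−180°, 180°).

Substitute s = j2000:
Numerator: (j2000) + 2000 = 2000 + j2000
Denominator: (j2000) + 354 = 354 + j2000
|N| = √(2000² + 2000²) ≈ 2828.4, ∠N ≈ 45.00°
|D| = √(354² + 2000²) ≈ 2031.1, ∠D ≈ 79.96°
∠H = 45.00° − 79.96° = -34.96°

-35.0°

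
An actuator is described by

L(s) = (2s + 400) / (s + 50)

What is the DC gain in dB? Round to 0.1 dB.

L(0) = 400 / 50 = 8
20 log₁₀(8) ≈ 18.06 dB

18.1 dB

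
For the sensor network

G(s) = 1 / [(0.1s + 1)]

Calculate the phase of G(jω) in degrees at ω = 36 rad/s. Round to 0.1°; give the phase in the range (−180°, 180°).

-74.5°

At ω = 36 rad/s:
pole (1 + j36·0.1) = 1 + j3.6 → |·| ≈ 3.7363, ∠ ≈ 74.48°
∠G = (0°) − (74.48°) = -74.48°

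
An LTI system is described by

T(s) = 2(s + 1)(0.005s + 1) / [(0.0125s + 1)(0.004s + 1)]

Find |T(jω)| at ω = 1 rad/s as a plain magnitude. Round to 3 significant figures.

At ω = 1 rad/s:
zero (1 + j1·1) = 1 + j1 → |·| ≈ 1.4142, ∠ ≈ 45.00°
zero (1 + j1·0.005) = 1 + j0.005 → |·| ≈ 1, ∠ ≈ 0.29°
pole (1 + j1·0.0125) = 1 + j0.0125 → |·| ≈ 1.0001, ∠ ≈ 0.72°
pole (1 + j1·0.004) = 1 + j0.004 → |·| ≈ 1, ∠ ≈ 0.23°
|T| = 2 · 1.4142 · 1 / (1.0001 · 1) ≈ 2.8281

2.83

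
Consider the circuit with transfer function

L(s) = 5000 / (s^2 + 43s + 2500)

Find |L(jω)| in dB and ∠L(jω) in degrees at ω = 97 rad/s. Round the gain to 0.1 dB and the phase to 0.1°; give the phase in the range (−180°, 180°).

-4.2 dB, -148.9°

At s = jω = j97:
quadratic: (j97)² + 43·j97 + 2500 = -6909 + j4171 → |·| ≈ 8070.4, ∠ ≈ 148.88°
|L| = 5000 / 8070.4 ≈ 0.61955
Gain = 20 log₁₀(0.61955) ≈ -4.16 dB
∠L = 0.00° − 148.88° = -148.88°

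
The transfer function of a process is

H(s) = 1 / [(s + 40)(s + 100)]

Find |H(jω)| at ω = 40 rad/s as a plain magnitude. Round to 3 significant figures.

At s = jω = j40:
pole (s+40): 40 + j40 → |·| = √(40²+40²) = √3200 ≈ 56.569, ∠ = arctan(40/40) ≈ 45.00°
pole (s+100): 100 + j40 → |·| = √(100²+40²) = √11600 ≈ 107.7, ∠ = arctan(40/100) ≈ 21.80°
|H| = 1 / 6092.5 ≈ 0.00016414

0.000164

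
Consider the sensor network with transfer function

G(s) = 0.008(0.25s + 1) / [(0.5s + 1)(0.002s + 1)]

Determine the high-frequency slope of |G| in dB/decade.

-20 dB/decade

Each pole contributes −20 dB/decade at high frequency; each zero contributes +20 dB/decade.
Net: 1 zero(s) − 2 pole(s) → -20 dB/decade.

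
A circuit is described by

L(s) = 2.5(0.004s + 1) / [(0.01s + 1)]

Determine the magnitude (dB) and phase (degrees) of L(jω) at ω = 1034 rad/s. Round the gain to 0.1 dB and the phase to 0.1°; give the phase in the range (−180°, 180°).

0.2 dB, -8.1°

At ω = 1034 rad/s:
zero (1 + j1034·0.004) = 1 + j4.136 → |·| ≈ 4.2552, ∠ ≈ 76.41°
pole (1 + j1034·0.01) = 1 + j10.34 → |·| ≈ 10.388, ∠ ≈ 84.48°
|L| = 2.5 · 4.2552 / (10.388) ≈ 1.0241
Gain = 20 log₁₀(1.0241) ≈ 0.21 dB
∠L = (76.41°) − (84.48°) = -8.07°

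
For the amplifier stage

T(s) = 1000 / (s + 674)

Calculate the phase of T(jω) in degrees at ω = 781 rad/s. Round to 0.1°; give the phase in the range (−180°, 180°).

-49.2°

At s = jω = j781:
pole (s+674): 674 + j781 → |·| = √(674²+781²) = √1064237 ≈ 1031.6, ∠ = arctan(781/674) ≈ 49.21°
∠T = 0.00° − 49.21° = -49.21°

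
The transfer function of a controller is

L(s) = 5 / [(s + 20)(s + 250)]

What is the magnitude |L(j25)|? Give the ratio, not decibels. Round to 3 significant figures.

0.000622

At s = jω = j25:
pole (s+20): 20 + j25 → |·| = √(20²+25²) = √1025 ≈ 32.016, ∠ = arctan(25/20) ≈ 51.34°
pole (s+250): 250 + j25 → |·| = √(250²+25²) = √63125 ≈ 251.25, ∠ = arctan(25/250) ≈ 5.71°
|L| = 5 / 8044 ≈ 0.00062158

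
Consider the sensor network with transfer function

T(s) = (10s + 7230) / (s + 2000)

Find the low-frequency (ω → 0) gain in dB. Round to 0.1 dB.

T(0) = 7230 / 2000 = 3.615
20 log₁₀(3.615) ≈ 11.16 dB

11.2 dB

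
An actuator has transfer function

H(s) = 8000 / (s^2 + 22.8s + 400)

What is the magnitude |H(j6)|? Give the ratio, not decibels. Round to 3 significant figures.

20.6

At s = jω = j6:
quadratic: (j6)² + 22.8·j6 + 400 = 364 + j136.8 → |·| ≈ 388.86, ∠ ≈ 20.60°
|H| = 8000 / 388.86 ≈ 20.573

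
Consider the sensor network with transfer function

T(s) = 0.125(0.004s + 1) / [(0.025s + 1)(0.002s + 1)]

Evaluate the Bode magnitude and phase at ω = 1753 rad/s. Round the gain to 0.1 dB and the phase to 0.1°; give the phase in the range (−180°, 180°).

At ω = 1753 rad/s:
zero (1 + j1753·0.004) = 1 + j7.012 → |·| ≈ 7.0829, ∠ ≈ 81.88°
pole (1 + j1753·0.025) = 1 + j43.825 → |·| ≈ 43.836, ∠ ≈ 88.69°
pole (1 + j1753·0.002) = 1 + j3.506 → |·| ≈ 3.6458, ∠ ≈ 74.08°
|T| = 0.125 · 7.0829 / (43.836 · 3.6458) ≈ 0.0055398
Gain = 20 log₁₀(0.0055398) ≈ -45.13 dB
∠T = (81.88°) − (88.69° + 74.08°) = -80.89°

-45.1 dB, -80.9°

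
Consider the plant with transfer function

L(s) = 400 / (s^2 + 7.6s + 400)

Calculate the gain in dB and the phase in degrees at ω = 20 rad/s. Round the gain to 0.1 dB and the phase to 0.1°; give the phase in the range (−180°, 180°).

At s = jω = j20:
quadratic: (j20)² + 7.6·j20 + 400 = 0 + j152 → |·| ≈ 152, ∠ ≈ 90.00°
|L| = 400 / 152 ≈ 2.6316
Gain = 20 log₁₀(2.6316) ≈ 8.40 dB
∠L = 0.00° − 90.00° = -90.00°

8.4 dB, -90.0°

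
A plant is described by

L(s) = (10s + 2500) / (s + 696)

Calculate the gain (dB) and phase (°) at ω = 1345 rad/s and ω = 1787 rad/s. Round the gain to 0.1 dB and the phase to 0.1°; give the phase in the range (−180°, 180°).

Substitute s = j1345:
Numerator: 10(j1345) + 2500 = 2500 + j13450
Denominator: (j1345) + 696 = 696 + j1345
|N| = √(2500² + 13450²) ≈ 13680, ∠N ≈ 79.47°
|D| = √(696² + 1345²) ≈ 1514.4, ∠D ≈ 62.64°
|L| = 13680 / 1514.4 ≈ 9.0333
Gain = 20 log₁₀(9.0333) ≈ 19.12 dB
∠L = 79.47° − 62.64° = 16.83°

Substitute s = j1787:
Numerator: 10(j1787) + 2500 = 2500 + j17870
Denominator: (j1787) + 696 = 696 + j1787
|N| = √(2500² + 17870²) ≈ 18044, ∠N ≈ 82.04°
|D| = √(696² + 1787²) ≈ 1917.8, ∠D ≈ 68.72°
|L| = 18044 / 1917.8 ≈ 9.4087
Gain = 20 log₁₀(9.4087) ≈ 19.47 dB
∠L = 82.04° − 68.72° = 13.32°

ω = 1345: 19.1 dB, 16.8°; ω = 1787: 19.5 dB, 13.3°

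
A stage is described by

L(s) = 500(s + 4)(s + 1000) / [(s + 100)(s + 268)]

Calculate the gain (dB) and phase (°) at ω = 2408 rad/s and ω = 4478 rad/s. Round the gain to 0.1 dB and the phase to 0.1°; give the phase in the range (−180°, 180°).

ω = 2408: 54.6 dB, -13.9°; ω = 4478: 54.2 dB, -7.9°

At s = jω = j2408:
zero (s+4): 4 + j2408 → |·| = √(4²+2408²) = √5798480 ≈ 2408, ∠ = arctan(2408/4) ≈ 89.90°
zero (s+1000): 1000 + j2408 → |·| = √(1000²+2408²) = √6798464 ≈ 2607.4, ∠ = arctan(2408/1000) ≈ 67.45°
pole (s+100): 100 + j2408 → |·| = √(100²+2408²) = √5808464 ≈ 2410.1, ∠ = arctan(2408/100) ≈ 87.62°
pole (s+268): 268 + j2408 → |·| = √(268²+2408²) = √5870288 ≈ 2422.9, ∠ = arctan(2408/268) ≈ 83.65°
|L| = 500 · 6.2786e+06 / 5.8394e+06 ≈ 537.61
Gain = 20 log₁₀(537.61) ≈ 54.61 dB
∠L = 157.35° − 171.27° = -13.92°

At s = jω = j4478:
zero (s+4): 4 + j4478 → |·| = √(4²+4478²) = √20052500 ≈ 4478, ∠ = arctan(4478/4) ≈ 89.95°
zero (s+1000): 1000 + j4478 → |·| = √(1000²+4478²) = √21052484 ≈ 4588.3, ∠ = arctan(4478/1000) ≈ 77.41°
pole (s+100): 100 + j4478 → |·| = √(100²+4478²) = √20062484 ≈ 4479.1, ∠ = arctan(4478/100) ≈ 88.72°
pole (s+268): 268 + j4478 → |·| = √(268²+4478²) = √20124308 ≈ 4486, ∠ = arctan(4478/268) ≈ 86.58°
|L| = 500 · 2.0546e+07 / 2.0093e+07 ≈ 511.27
Gain = 20 log₁₀(511.27) ≈ 54.17 dB
∠L = 167.36° − 175.30° = -7.94°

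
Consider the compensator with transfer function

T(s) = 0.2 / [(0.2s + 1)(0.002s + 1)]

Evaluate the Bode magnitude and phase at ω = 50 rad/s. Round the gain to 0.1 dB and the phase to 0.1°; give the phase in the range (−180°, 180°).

-34.1 dB, -90.0°

At ω = 50 rad/s:
pole (1 + j50·0.2) = 1 + j10 → |·| ≈ 10.05, ∠ ≈ 84.29°
pole (1 + j50·0.002) = 1 + j0.1 → |·| ≈ 1.005, ∠ ≈ 5.71°
|T| = 0.2 · 1 / (10.05 · 1.005) ≈ 0.019801
Gain = 20 log₁₀(0.019801) ≈ -34.07 dB
∠T = (0°) − (84.29° + 5.71°) = -90.00°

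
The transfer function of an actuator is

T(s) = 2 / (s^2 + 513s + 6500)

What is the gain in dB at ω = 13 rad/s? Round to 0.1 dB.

Substitute s = j13:
Numerator: 2 = 2 + j0
Denominator: (j13)^2 + 513(j13) + 6500 = 6331 + j6669
|N| = √(2² + 0²) ≈ 2, ∠N ≈ 0.00°
|D| = √(6331² + 6669²) ≈ 9195.5, ∠D ≈ 46.49°
|T| = 2 / 9195.5 ≈ 0.0002175
Gain = 20 log₁₀(0.0002175) ≈ -73.25 dB

-73.3 dB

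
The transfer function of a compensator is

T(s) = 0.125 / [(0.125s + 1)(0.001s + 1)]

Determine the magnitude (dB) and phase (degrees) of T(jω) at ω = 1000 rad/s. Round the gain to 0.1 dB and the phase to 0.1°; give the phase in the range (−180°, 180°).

-63.0 dB, -134.5°

At ω = 1000 rad/s:
pole (1 + j1000·0.125) = 1 + j125 → |·| ≈ 125, ∠ ≈ 89.54°
pole (1 + j1000·0.001) = 1 + j1 → |·| ≈ 1.4142, ∠ ≈ 45.00°
|T| = 0.125 · 1 / (125 · 1.4142) ≈ 0.00070711
Gain = 20 log₁₀(0.00070711) ≈ -63.01 dB
∠T = (0°) − (89.54° + 45.00°) = -134.54°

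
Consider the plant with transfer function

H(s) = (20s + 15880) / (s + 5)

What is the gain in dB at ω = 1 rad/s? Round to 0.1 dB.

Substitute s = j1:
Numerator: 20(j1) + 15880 = 15880 + j20
Denominator: (j1) + 5 = 5 + j1
|N| = √(15880² + 20²) ≈ 15880, ∠N ≈ 0.07°
|D| = √(5² + 1²) ≈ 5.099, ∠D ≈ 11.31°
|H| = 15880 / 5.099 ≈ 3114.3
Gain = 20 log₁₀(3114.3) ≈ 69.87 dB

69.9 dB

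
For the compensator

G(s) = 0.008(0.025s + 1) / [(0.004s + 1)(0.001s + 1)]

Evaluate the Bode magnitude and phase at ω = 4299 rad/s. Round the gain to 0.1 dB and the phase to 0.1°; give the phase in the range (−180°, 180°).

At ω = 4299 rad/s:
zero (1 + j4299·0.025) = 1 + j107.475 → |·| ≈ 107.48, ∠ ≈ 89.47°
pole (1 + j4299·0.004) = 1 + j17.196 → |·| ≈ 17.225, ∠ ≈ 86.67°
pole (1 + j4299·0.001) = 1 + j4.299 → |·| ≈ 4.4138, ∠ ≈ 76.91°
|G| = 0.008 · 107.48 / (17.225 · 4.4138) ≈ 0.01131
Gain = 20 log₁₀(0.01131) ≈ -38.93 dB
∠G = (89.47°) − (86.67° + 76.91°) = -74.11°

-38.9 dB, -74.1°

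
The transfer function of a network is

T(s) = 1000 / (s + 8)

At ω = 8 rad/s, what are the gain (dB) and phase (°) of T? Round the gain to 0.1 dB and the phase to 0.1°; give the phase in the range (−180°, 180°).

38.9 dB, -45.0°

Substitute s = j8:
Numerator: 1000 = 1000 + j0
Denominator: (j8) + 8 = 8 + j8
|N| = √(1000² + 0²) ≈ 1000, ∠N ≈ 0.00°
|D| = √(8² + 8²) ≈ 11.314, ∠D ≈ 45.00°
|T| = 1000 / 11.314 ≈ 88.386
Gain = 20 log₁₀(88.386) ≈ 38.93 dB
∠T = 0.00° − 45.00° = -45.00°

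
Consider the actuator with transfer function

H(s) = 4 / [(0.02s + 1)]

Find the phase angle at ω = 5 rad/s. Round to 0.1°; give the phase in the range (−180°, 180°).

-5.7°

At ω = 5 rad/s:
pole (1 + j5·0.02) = 1 + j0.1 → |·| ≈ 1.005, ∠ ≈ 5.71°
∠H = (0°) − (5.71°) = -5.71°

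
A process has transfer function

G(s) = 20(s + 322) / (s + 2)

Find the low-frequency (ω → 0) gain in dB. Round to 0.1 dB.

G(0) = 20·322 / (2) = 3220
20 log₁₀(3220) ≈ 70.16 dB

70.2 dB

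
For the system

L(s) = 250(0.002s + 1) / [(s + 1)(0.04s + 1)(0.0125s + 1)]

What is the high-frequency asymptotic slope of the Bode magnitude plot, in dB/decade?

-40 dB/decade

Each pole contributes −20 dB/decade at high frequency; each zero contributes +20 dB/decade.
Net: 1 zero(s) − 3 pole(s) → -40 dB/decade.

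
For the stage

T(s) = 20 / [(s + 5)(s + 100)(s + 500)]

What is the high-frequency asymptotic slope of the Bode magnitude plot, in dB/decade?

-60 dB/decade

Each pole contributes −20 dB/decade at high frequency; each zero contributes +20 dB/decade.
Net: 0 zero(s) − 3 pole(s) → -60 dB/decade.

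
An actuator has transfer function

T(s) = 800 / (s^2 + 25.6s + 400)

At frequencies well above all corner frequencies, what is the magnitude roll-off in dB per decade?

-40 dB/decade

Each pole contributes −20 dB/decade at high frequency; each zero contributes +20 dB/decade.
Net: 0 zero(s) − 2 pole(s) → -40 dB/decade.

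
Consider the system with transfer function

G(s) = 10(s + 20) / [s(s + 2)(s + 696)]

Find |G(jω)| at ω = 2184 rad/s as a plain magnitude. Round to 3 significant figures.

At s = jω = j2184:
zero (s+20): 20 + j2184 → |·| = √(20²+2184²) = √4770256 ≈ 2184.1, ∠ = arctan(2184/20) ≈ 89.48°
pole (s+2): 2 + j2184 → |·| = √(2²+2184²) = √4769860 ≈ 2184, ∠ = arctan(2184/2) ≈ 89.95°
pole (s+696): 696 + j2184 → |·| = √(696²+2184²) = √5254272 ≈ 2292.2, ∠ = arctan(2184/696) ≈ 72.32°
pole at origin: |s| = 2184, ∠ = 90.00° (in denominator)
|G| = 10 · 2184.1 / 1.0933e+10 ≈ 1.9977e-06

2.00e-06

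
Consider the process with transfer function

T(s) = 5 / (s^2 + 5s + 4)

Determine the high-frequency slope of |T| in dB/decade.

-40 dB/decade

Each pole contributes −20 dB/decade at high frequency; each zero contributes +20 dB/decade.
Net: 0 zero(s) − 2 pole(s) → -40 dB/decade.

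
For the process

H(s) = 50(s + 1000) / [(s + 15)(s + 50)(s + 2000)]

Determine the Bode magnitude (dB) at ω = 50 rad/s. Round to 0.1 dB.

At s = jω = j50:
zero (s+1000): 1000 + j50 → |·| = √(1000²+50²) = √1002500 ≈ 1001.2, ∠ = arctan(50/1000) ≈ 2.86°
pole (s+15): 15 + j50 → |·| = √(15²+50²) = √2725 ≈ 52.202, ∠ = arctan(50/15) ≈ 73.30°
pole (s+50): 50 + j50 → |·| = √(50²+50²) = √5000 ≈ 70.711, ∠ = arctan(50/50) ≈ 45.00°
pole (s+2000): 2000 + j50 → |·| = √(2000²+50²) = √4002500 ≈ 2000.6, ∠ = arctan(50/2000) ≈ 1.43°
|H| = 50 · 1001.2 / 7.3847e+06 ≈ 0.0067789
Gain = 20 log₁₀(0.0067789) ≈ -43.38 dB

-43.4 dB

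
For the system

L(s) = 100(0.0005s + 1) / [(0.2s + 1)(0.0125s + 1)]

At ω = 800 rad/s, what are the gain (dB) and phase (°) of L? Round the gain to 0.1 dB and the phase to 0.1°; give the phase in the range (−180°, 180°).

At ω = 800 rad/s:
zero (1 + j800·0.0005) = 1 + j0.4 → |·| ≈ 1.077, ∠ ≈ 21.80°
pole (1 + j800·0.2) = 1 + j160 → |·| ≈ 160, ∠ ≈ 89.64°
pole (1 + j800·0.0125) = 1 + j10 → |·| ≈ 10.05, ∠ ≈ 84.29°
|L| = 100 · 1.077 / (160 · 10.05) ≈ 0.066978
Gain = 20 log₁₀(0.066978) ≈ -23.48 dB
∠L = (21.80°) − (89.64° + 84.29°) = -152.13°

-23.5 dB, -152.1°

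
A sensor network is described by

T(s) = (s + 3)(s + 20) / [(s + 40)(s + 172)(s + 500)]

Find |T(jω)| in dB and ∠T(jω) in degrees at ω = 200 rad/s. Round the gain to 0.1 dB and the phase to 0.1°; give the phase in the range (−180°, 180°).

-57.2 dB, 23.6°

At s = jω = j200:
zero (s+3): 3 + j200 → |·| = √(3²+200²) = √40009 ≈ 200.02, ∠ = arctan(200/3) ≈ 89.14°
zero (s+20): 20 + j200 → |·| = √(20²+200²) = √40400 ≈ 201, ∠ = arctan(200/20) ≈ 84.29°
pole (s+40): 40 + j200 → |·| = √(40²+200²) = √41600 ≈ 203.96, ∠ = arctan(200/40) ≈ 78.69°
pole (s+172): 172 + j200 → |·| = √(172²+200²) = √69584 ≈ 263.79, ∠ = arctan(200/172) ≈ 49.30°
pole (s+500): 500 + j200 → |·| = √(500²+200²) = √290000 ≈ 538.52, ∠ = arctan(200/500) ≈ 21.80°
|T| = 1 · 40204 / 2.8974e+07 ≈ 0.0013876
Gain = 20 log₁₀(0.0013876) ≈ -57.15 dB
∠T = 173.43° − 149.79° = 23.64°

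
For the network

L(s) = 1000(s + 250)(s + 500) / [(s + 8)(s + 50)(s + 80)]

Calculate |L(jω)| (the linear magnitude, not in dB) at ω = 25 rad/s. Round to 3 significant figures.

1.02e+03

At s = jω = j25:
zero (s+250): 250 + j25 → |·| = √(250²+25²) = √63125 ≈ 251.25, ∠ = arctan(25/250) ≈ 5.71°
zero (s+500): 500 + j25 → |·| = √(500²+25²) = √250625 ≈ 500.62, ∠ = arctan(25/500) ≈ 2.86°
pole (s+8): 8 + j25 → |·| = √(8²+25²) = √689 ≈ 26.249, ∠ = arctan(25/8) ≈ 72.26°
pole (s+50): 50 + j25 → |·| = √(50²+25²) = √3125 ≈ 55.902, ∠ = arctan(25/50) ≈ 26.57°
pole (s+80): 80 + j25 → |·| = √(80²+25²) = √7025 ≈ 83.815, ∠ = arctan(25/80) ≈ 17.35°
|L| = 1000 · 1.2578e+05 / 1.2299e+05 ≈ 1022.7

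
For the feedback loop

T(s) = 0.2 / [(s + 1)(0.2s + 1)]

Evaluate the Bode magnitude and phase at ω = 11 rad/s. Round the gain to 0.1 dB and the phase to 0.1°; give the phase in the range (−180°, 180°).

-42.5 dB, -150.4°

At ω = 11 rad/s:
pole (1 + j11·1) = 1 + j11 → |·| ≈ 11.045, ∠ ≈ 84.81°
pole (1 + j11·0.2) = 1 + j2.2 → |·| ≈ 2.4166, ∠ ≈ 65.56°
|T| = 0.2 · 1 / (11.045 · 2.4166) ≈ 0.0074931
Gain = 20 log₁₀(0.0074931) ≈ -42.51 dB
∠T = (0°) − (84.81° + 65.56°) = -150.37°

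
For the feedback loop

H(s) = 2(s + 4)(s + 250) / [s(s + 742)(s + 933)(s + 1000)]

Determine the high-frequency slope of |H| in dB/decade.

Each pole contributes −20 dB/decade at high frequency; each zero contributes +20 dB/decade.
Net: 2 zero(s) − 4 pole(s) → -40 dB/decade.

-40 dB/decade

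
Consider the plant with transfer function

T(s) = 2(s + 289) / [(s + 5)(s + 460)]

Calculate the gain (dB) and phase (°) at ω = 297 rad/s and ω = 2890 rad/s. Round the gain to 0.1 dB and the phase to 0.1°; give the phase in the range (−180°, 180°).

At s = jω = j297:
zero (s+289): 289 + j297 → |·| = √(289²+297²) = √171730 ≈ 414.4, ∠ = arctan(297/289) ≈ 45.78°
pole (s+5): 5 + j297 → |·| = √(5²+297²) = √88234 ≈ 297.04, ∠ = arctan(297/5) ≈ 89.04°
pole (s+460): 460 + j297 → |·| = √(460²+297²) = √299809 ≈ 547.55, ∠ = arctan(297/460) ≈ 32.85°
|T| = 2 · 414.4 / 1.6264e+05 ≈ 0.0050959
Gain = 20 log₁₀(0.0050959) ≈ -45.86 dB
∠T = 45.78° − 121.89° = -76.11°

At s = jω = j2890:
zero (s+289): 289 + j2890 → |·| = √(289²+2890²) = √8435621 ≈ 2904.4, ∠ = arctan(2890/289) ≈ 84.29°
pole (s+5): 5 + j2890 → |·| = √(5²+2890²) = √8352125 ≈ 2890, ∠ = arctan(2890/5) ≈ 89.90°
pole (s+460): 460 + j2890 → |·| = √(460²+2890²) = √8563700 ≈ 2926.4, ∠ = arctan(2890/460) ≈ 80.96°
|T| = 2 · 2904.4 / 8.4573e+06 ≈ 0.00068684
Gain = 20 log₁₀(0.00068684) ≈ -63.26 dB
∠T = 84.29° − 170.86° = -86.57°

ω = 297: -45.9 dB, -76.1°; ω = 2890: -63.3 dB, -86.6°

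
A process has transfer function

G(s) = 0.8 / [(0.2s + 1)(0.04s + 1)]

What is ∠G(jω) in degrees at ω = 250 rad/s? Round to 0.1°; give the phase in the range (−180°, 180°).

At ω = 250 rad/s:
pole (1 + j250·0.2) = 1 + j50 → |·| ≈ 50.01, ∠ ≈ 88.85°
pole (1 + j250·0.04) = 1 + j10 → |·| ≈ 10.05, ∠ ≈ 84.29°
∠G = (0°) − (88.85° + 84.29°) = -173.14°

-173.1°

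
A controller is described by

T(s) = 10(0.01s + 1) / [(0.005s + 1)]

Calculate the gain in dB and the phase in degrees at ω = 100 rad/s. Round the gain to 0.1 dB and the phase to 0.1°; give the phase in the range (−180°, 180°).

At ω = 100 rad/s:
zero (1 + j100·0.01) = 1 + j1 → |·| ≈ 1.4142, ∠ ≈ 45.00°
pole (1 + j100·0.005) = 1 + j0.5 → |·| ≈ 1.118, ∠ ≈ 26.57°
|T| = 10 · 1.4142 / (1.118) ≈ 12.649
Gain = 20 log₁₀(12.649) ≈ 22.04 dB
∠T = (45.00°) − (26.57°) = 18.43°

22.0 dB, 18.4°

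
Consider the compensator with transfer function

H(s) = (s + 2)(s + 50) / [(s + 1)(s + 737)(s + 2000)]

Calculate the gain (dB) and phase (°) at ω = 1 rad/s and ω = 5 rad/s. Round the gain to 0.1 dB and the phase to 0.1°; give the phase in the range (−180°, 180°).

ω = 1: -85.4 dB, -17.4°; ω = 5: -88.9 dB, -5.3°

At s = jω = j1:
zero (s+2): 2 + j1 → |·| = √(2²+1²) = √5 ≈ 2.2361, ∠ = arctan(1/2) ≈ 26.57°
zero (s+50): 50 + j1 → |·| = √(50²+1²) = √2501 ≈ 50.01, ∠ = arctan(1/50) ≈ 1.15°
pole (s+1): 1 + j1 → |·| = √(1²+1²) = √2 ≈ 1.4142, ∠ = arctan(1/1) ≈ 45.00°
pole (s+737): 737 + j1 → |·| = √(737²+1²) = √543170 ≈ 737, ∠ = arctan(1/737) ≈ 0.08°
pole (s+2000): 2000 + j1 → |·| = √(2000²+1²) = √4000001 ≈ 2000, ∠ = arctan(1/2000) ≈ 0.03°
|H| = 1 · 111.83 / 2.0845e+06 ≈ 5.3648e-05
Gain = 20 log₁₀(5.3648e-05) ≈ -85.41 dB
∠H = 27.72° − 45.11° = -17.39°

At s = jω = j5:
zero (s+2): 2 + j5 → |·| = √(2²+5²) = √29 ≈ 5.3852, ∠ = arctan(5/2) ≈ 68.20°
zero (s+50): 50 + j5 → |·| = √(50²+5²) = √2525 ≈ 50.249, ∠ = arctan(5/50) ≈ 5.71°
pole (s+1): 1 + j5 → |·| = √(1²+5²) = √26 ≈ 5.099, ∠ = arctan(5/1) ≈ 78.69°
pole (s+737): 737 + j5 → |·| = √(737²+5²) = √543194 ≈ 737.02, ∠ = arctan(5/737) ≈ 0.39°
pole (s+2000): 2000 + j5 → |·| = √(2000²+5²) = √4000025 ≈ 2000, ∠ = arctan(5/2000) ≈ 0.14°
|H| = 1 · 270.6 / 7.5161e+06 ≈ 3.6003e-05
Gain = 20 log₁₀(3.6003e-05) ≈ -88.87 dB
∠H = 73.91° − 79.22° = -5.31°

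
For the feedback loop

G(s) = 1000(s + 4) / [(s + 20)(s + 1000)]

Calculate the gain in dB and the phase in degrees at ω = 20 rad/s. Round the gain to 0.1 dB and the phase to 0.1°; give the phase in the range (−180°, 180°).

At s = jω = j20:
zero (s+4): 4 + j20 → |·| = √(4²+20²) = √416 ≈ 20.396, ∠ = arctan(20/4) ≈ 78.69°
pole (s+20): 20 + j20 → |·| = √(20²+20²) = √800 ≈ 28.284, ∠ = arctan(20/20) ≈ 45.00°
pole (s+1000): 1000 + j20 → |·| = √(1000²+20²) = √1000400 ≈ 1000.2, ∠ = arctan(20/1000) ≈ 1.15°
|G| = 1000 · 20.396 / 28290 ≈ 0.72096
Gain = 20 log₁₀(0.72096) ≈ -2.84 dB
∠G = 78.69° − 46.15° = 32.54°

-2.8 dB, 32.5°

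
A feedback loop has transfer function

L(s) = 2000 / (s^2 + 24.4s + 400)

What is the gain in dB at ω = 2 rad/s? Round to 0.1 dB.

14.0 dB

At s = jω = j2:
quadratic: (j2)² + 24.4·j2 + 400 = 396 + j48.8 → |·| ≈ 399, ∠ ≈ 7.03°
|L| = 2000 / 399 ≈ 5.0125
Gain = 20 log₁₀(5.0125) ≈ 14.00 dB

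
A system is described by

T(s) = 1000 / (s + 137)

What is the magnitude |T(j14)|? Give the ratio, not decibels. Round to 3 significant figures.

At s = jω = j14:
pole (s+137): 137 + j14 → |·| = √(137²+14²) = √18965 ≈ 137.71, ∠ = arctan(14/137) ≈ 5.83°
|T| = 1000 / 137.71 ≈ 7.2616

7.26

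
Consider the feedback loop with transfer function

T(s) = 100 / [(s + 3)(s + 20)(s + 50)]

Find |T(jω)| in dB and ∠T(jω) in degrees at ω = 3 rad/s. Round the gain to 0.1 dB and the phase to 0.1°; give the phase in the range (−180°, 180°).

At s = jω = j3:
pole (s+3): 3 + j3 → |·| = √(3²+3²) = √18 ≈ 4.2426, ∠ = arctan(3/3) ≈ 45.00°
pole (s+20): 20 + j3 → |·| = √(20²+3²) = √409 ≈ 20.224, ∠ = arctan(3/20) ≈ 8.53°
pole (s+50): 50 + j3 → |·| = √(50²+3²) = √2509 ≈ 50.09, ∠ = arctan(3/50) ≈ 3.43°
|T| = 100 / 4297.8 ≈ 0.023268
Gain = 20 log₁₀(0.023268) ≈ -32.66 dB
∠T = 0.00° − 56.96° = -56.96°

-32.7 dB, -57.0°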